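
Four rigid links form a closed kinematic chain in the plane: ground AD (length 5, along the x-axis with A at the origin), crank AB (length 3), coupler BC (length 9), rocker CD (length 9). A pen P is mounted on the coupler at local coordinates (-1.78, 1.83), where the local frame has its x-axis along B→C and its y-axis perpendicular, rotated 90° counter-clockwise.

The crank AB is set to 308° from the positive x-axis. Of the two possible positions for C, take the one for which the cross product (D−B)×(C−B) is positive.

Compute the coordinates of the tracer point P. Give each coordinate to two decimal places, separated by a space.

0.91 -4.74

A=(0,0), D=(5.00,0)
B = A + 3.00·(cos308°, sin308°) = (1.8470, -2.3640)
|BD| = 3.9408
circle(B,9.00) ∩ circle(D,9.00): a=1.9704, h=8.7817
  candidates: C₊=(-1.8445,5.8441) cross=34.607; C₋=(8.6914,-8.2081) cross=-34.607
  mode + wants cross > 0 → take C=(-1.8445,5.8441) (cross=34.607)
ex = (C−B)/|BC| = (-0.4102,0.9120); ey = (-0.9120,-0.4102)
P = B + -1.78·ex + 1.83·ey = (0.9081,-4.7380)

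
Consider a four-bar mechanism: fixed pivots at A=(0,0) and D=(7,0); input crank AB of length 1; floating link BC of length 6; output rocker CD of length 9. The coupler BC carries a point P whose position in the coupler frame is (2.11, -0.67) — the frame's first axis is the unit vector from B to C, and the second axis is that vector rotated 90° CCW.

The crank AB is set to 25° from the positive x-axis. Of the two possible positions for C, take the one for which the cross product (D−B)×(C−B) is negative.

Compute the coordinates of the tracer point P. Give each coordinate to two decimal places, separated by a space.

-0.12 -1.54

A=(0,0), D=(7.00,0)
B = A + 1.00·(cos25°, sin25°) = (0.9063, 0.4226)
|BD| = 6.1083
circle(B,6.00) ∩ circle(D,9.00): a=-0.6293, h=5.9669
  candidates: C₊=(0.6913,6.4188) cross=36.448; C₋=(-0.1343,-5.4864) cross=-36.448
  mode - wants cross < 0 → take C=(-0.1343,-5.4864) (cross=-36.448)
ex = (C−B)/|BC| = (-0.1734,-0.9848); ey = (0.9848,-0.1734)
P = B + 2.11·ex + -0.67·ey = (-0.1195,-1.5392)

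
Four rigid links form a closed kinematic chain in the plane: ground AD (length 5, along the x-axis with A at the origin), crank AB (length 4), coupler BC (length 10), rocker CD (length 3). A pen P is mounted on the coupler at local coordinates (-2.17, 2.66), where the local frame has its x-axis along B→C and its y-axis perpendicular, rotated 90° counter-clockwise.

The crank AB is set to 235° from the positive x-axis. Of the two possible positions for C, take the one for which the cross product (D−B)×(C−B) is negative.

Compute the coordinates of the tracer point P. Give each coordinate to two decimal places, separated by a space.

-4.89 -1.03

A=(0,0), D=(5.00,0)
B = A + 4.00·(cos235°, sin235°) = (-2.2943, -3.2766)
|BD| = 7.9964
circle(B,10.00) ∩ circle(D,3.00): a=9.6883, h=2.4775
  candidates: C₊=(5.5281,2.9532) cross=19.811; C₋=(7.5584,-1.5667) cross=-19.811
  mode - wants cross < 0 → take C=(7.5584,-1.5667) (cross=-19.811)
ex = (C−B)/|BC| = (0.9853,0.1710); ey = (-0.1710,0.9853)
P = B + -2.17·ex + 2.66·ey = (-4.8872,-1.0268)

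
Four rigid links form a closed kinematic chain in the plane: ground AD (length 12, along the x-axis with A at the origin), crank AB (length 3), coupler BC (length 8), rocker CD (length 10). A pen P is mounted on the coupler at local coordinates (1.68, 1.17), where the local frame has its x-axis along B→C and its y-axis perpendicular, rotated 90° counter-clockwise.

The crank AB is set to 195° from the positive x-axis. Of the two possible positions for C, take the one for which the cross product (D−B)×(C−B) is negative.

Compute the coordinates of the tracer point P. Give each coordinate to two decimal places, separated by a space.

A=(0,0), D=(12.00,0)
B = A + 3.00·(cos195°, sin195°) = (-2.8978, -0.7765)
|BD| = 14.9180
circle(B,8.00) ∩ circle(D,10.00): a=6.2524, h=4.9907
  candidates: C₊=(3.0864,4.5329) cross=74.452; C₋=(3.6059,-5.4350) cross=-74.452
  mode - wants cross < 0 → take C=(3.6059,-5.4350) (cross=-74.452)
ex = (C−B)/|BC| = (0.8130,-0.5823); ey = (0.5823,0.8130)
P = B + 1.68·ex + 1.17·ey = (-0.8507,-0.8036)

-0.85 -0.80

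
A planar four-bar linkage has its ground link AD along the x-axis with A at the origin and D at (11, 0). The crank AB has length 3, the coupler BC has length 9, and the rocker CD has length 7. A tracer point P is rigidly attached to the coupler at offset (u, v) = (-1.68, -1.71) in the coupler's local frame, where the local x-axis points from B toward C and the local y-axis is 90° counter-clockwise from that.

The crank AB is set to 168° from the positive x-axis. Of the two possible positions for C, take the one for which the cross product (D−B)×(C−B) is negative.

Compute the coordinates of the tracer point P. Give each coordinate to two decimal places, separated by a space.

A=(0,0), D=(11.00,0)
B = A + 3.00·(cos168°, sin168°) = (-2.9344, 0.6237)
|BD| = 13.9484
circle(B,9.00) ∩ circle(D,7.00): a=8.1213, h=3.8788
  candidates: C₊=(5.3522,4.1355) cross=54.102; C₋=(5.0053,-3.6143) cross=-54.102
  mode - wants cross < 0 → take C=(5.0053,-3.6143) (cross=-54.102)
ex = (C−B)/|BC| = (0.8822,-0.4709); ey = (0.4709,0.8822)
P = B + -1.68·ex + -1.71·ey = (-5.2217,-0.0937)

-5.22 -0.09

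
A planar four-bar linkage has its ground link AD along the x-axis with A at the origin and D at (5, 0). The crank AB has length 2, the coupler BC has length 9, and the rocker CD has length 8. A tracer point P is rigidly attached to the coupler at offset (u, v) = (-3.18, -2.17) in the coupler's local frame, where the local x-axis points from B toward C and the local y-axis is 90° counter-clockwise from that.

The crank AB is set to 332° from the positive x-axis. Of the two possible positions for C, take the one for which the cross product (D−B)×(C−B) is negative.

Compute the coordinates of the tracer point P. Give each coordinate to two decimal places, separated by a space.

A=(0,0), D=(5.00,0)
B = A + 2.00·(cos332°, sin332°) = (1.7659, -0.9389)
|BD| = 3.3676
circle(B,9.00) ∩ circle(D,8.00): a=4.2078, h=7.9558
  candidates: C₊=(3.5887,7.8745) cross=26.792; C₋=(8.0250,-7.4060) cross=-26.792
  mode - wants cross < 0 → take C=(8.0250,-7.4060) (cross=-26.792)
ex = (C−B)/|BC| = (0.6955,-0.7186); ey = (0.7186,0.6955)
P = B + -3.18·ex + -2.17·ey = (-2.0050,-0.1631)

-2.00 -0.16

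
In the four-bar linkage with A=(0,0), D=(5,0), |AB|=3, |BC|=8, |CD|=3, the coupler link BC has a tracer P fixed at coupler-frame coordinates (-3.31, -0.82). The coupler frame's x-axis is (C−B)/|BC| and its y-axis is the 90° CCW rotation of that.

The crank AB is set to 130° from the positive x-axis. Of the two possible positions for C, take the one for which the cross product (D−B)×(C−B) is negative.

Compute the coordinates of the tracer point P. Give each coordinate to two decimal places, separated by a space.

A=(0,0), D=(5.00,0)
B = A + 3.00·(cos130°, sin130°) = (-1.9284, 2.2981)
|BD| = 7.2996
circle(B,8.00) ∩ circle(D,3.00): a=7.4171, h=2.9977
  candidates: C₊=(6.0554,2.8082) cross=21.882; C₋=(4.1678,-2.8823) cross=-21.882
  mode - wants cross < 0 → take C=(4.1678,-2.8823) (cross=-21.882)
ex = (C−B)/|BC| = (0.7620,-0.6476); ey = (0.6476,0.7620)
P = B + -3.31·ex + -0.82·ey = (-4.9816,3.8167)

-4.98 3.82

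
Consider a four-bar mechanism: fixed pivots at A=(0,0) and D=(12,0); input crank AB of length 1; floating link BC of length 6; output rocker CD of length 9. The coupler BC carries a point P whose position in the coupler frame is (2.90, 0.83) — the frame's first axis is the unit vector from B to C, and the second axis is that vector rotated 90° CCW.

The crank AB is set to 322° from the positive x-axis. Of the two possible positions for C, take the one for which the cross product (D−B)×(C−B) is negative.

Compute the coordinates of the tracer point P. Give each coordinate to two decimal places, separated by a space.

3.29 -2.30

A=(0,0), D=(12.00,0)
B = A + 1.00·(cos322°, sin322°) = (0.7880, -0.6157)
|BD| = 11.2289
circle(B,6.00) ∩ circle(D,9.00): a=3.6107, h=4.7920
  candidates: C₊=(4.1305,4.3671) cross=53.808; C₋=(4.6560,-5.2025) cross=-53.808
  mode - wants cross < 0 → take C=(4.6560,-5.2025) (cross=-53.808)
ex = (C−B)/|BC| = (0.6447,-0.7645); ey = (0.7645,0.6447)
P = B + 2.90·ex + 0.83·ey = (3.2920,-2.2975)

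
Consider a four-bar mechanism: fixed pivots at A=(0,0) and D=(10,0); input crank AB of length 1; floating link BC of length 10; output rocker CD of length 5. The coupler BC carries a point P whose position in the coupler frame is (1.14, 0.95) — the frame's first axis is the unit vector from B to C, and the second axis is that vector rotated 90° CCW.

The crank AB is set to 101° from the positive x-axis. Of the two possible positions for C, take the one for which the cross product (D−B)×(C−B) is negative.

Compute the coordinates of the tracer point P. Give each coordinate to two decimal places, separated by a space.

A=(0,0), D=(10.00,0)
B = A + 1.00·(cos101°, sin101°) = (-0.1908, 0.9816)
|BD| = 10.2380
circle(B,10.00) ∩ circle(D,5.00): a=8.7818, h=4.7833
  candidates: C₊=(9.0092,4.9008) cross=48.971; C₋=(8.0919,-4.6216) cross=-48.971
  mode - wants cross < 0 → take C=(8.0919,-4.6216) (cross=-48.971)
ex = (C−B)/|BC| = (0.8283,-0.5603); ey = (0.5603,0.8283)
P = B + 1.14·ex + 0.95·ey = (1.2857,1.1297)

1.29 1.13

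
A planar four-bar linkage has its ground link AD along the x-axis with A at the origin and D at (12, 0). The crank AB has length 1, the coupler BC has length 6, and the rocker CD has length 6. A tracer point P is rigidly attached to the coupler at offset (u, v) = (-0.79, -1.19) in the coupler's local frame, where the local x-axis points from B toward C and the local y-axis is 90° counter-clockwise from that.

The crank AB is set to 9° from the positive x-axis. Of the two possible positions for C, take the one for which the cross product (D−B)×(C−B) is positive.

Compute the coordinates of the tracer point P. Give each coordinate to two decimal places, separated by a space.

0.72 -1.25

A=(0,0), D=(12.00,0)
B = A + 1.00·(cos9°, sin9°) = (0.9877, 0.1564)
|BD| = 11.0134
circle(B,6.00) ∩ circle(D,6.00): a=5.5067, h=2.3825
  candidates: C₊=(6.5277,2.4604) cross=26.239; C₋=(6.4600,-2.3040) cross=-26.239
  mode + wants cross > 0 → take C=(6.5277,2.4604) (cross=26.239)
ex = (C−B)/|BC| = (0.9233,0.3840); ey = (-0.3840,0.9233)
P = B + -0.79·ex + -1.19·ey = (0.7152,-1.2457)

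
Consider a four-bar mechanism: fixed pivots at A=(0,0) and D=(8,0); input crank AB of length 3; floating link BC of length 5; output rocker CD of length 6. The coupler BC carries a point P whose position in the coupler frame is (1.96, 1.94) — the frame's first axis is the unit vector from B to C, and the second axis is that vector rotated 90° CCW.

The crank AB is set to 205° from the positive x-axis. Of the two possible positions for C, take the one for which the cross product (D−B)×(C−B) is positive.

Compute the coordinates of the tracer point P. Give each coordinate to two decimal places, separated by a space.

-1.49 1.20

A=(0,0), D=(8.00,0)
B = A + 3.00·(cos205°, sin205°) = (-2.7189, -1.2679)
|BD| = 10.7936
circle(B,5.00) ∩ circle(D,6.00): a=4.8873, h=1.0558
  candidates: C₊=(2.0105,0.3547) cross=11.396; C₋=(2.2585,-1.7422) cross=-11.396
  mode + wants cross > 0 → take C=(2.0105,0.3547) (cross=11.396)
ex = (C−B)/|BC| = (0.9459,0.3245); ey = (-0.3245,0.9459)
P = B + 1.96·ex + 1.94·ey = (-1.4945,1.2032)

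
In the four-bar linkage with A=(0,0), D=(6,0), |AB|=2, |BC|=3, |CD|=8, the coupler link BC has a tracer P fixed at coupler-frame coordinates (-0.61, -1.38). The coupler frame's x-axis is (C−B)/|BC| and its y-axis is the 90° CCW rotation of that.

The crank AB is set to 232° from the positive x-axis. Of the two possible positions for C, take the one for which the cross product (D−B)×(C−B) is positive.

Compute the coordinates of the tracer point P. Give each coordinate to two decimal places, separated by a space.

A=(0,0), D=(6.00,0)
B = A + 2.00·(cos232°, sin232°) = (-1.2313, -1.5760)
|BD| = 7.4011
circle(B,3.00) ∩ circle(D,8.00): a=-0.0151, h=3.0000
  candidates: C₊=(-1.8849,1.3519) cross=22.203; C₋=(-0.6073,-4.5104) cross=-22.203
  mode + wants cross > 0 → take C=(-1.8849,1.3519) (cross=22.203)
ex = (C−B)/|BC| = (-0.2179,0.9760); ey = (-0.9760,-0.2179)
P = B + -0.61·ex + -1.38·ey = (0.2484,-1.8707)

0.25 -1.87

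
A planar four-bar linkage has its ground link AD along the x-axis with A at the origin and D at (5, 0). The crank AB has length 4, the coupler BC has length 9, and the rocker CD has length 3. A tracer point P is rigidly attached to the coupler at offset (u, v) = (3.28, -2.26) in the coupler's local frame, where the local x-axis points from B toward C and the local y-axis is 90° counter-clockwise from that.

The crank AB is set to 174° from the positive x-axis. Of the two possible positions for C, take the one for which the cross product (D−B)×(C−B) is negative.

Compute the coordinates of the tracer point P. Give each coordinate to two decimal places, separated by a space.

A=(0,0), D=(5.00,0)
B = A + 4.00·(cos174°, sin174°) = (-3.9781, 0.4181)
|BD| = 8.9878
circle(B,9.00) ∩ circle(D,3.00): a=8.4993, h=2.9600
  candidates: C₊=(4.6497,2.9795) cross=26.604; C₋=(4.3743,-2.9340) cross=-26.604
  mode - wants cross < 0 → take C=(4.3743,-2.9340) (cross=-26.604)
ex = (C−B)/|BC| = (0.9280,-0.3725); ey = (0.3725,0.9280)
P = B + 3.28·ex + -2.26·ey = (-1.7759,-2.9009)

-1.78 -2.90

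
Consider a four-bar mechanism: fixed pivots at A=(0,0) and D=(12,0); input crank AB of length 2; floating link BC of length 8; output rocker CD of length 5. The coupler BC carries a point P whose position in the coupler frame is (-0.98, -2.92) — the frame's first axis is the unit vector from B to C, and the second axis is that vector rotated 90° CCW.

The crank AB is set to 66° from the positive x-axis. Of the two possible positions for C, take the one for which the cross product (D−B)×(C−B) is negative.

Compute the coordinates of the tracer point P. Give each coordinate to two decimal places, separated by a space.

-1.56 -0.14

A=(0,0), D=(12.00,0)
B = A + 2.00·(cos66°, sin66°) = (0.8135, 1.8271)
|BD| = 11.3348
circle(B,8.00) ∩ circle(D,5.00): a=7.3877, h=3.0694
  candidates: C₊=(8.5994,3.6655) cross=34.791; C₋=(7.6098,-2.3930) cross=-34.791
  mode - wants cross < 0 → take C=(7.6098,-2.3930) (cross=-34.791)
ex = (C−B)/|BC| = (0.8495,-0.5275); ey = (0.5275,0.8495)
P = B + -0.98·ex + -2.92·ey = (-1.5594,-0.1366)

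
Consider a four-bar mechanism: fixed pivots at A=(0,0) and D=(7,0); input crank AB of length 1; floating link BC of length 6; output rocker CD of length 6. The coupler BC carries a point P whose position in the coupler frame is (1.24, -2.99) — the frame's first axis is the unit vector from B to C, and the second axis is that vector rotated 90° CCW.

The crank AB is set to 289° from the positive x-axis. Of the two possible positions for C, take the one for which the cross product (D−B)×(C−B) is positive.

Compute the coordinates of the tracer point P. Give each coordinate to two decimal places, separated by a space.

A=(0,0), D=(7.00,0)
B = A + 1.00·(cos289°, sin289°) = (0.3256, -0.9455)
|BD| = 6.7411
circle(B,6.00) ∩ circle(D,6.00): a=3.3705, h=4.9638
  candidates: C₊=(2.9665,4.4420) cross=33.461; C₋=(4.3590,-5.3875) cross=-33.461
  mode + wants cross > 0 → take C=(2.9665,4.4420) (cross=33.461)
ex = (C−B)/|BC| = (0.4402,0.8979); ey = (-0.8979,0.4402)
P = B + 1.24·ex + -2.99·ey = (3.5561,-1.1482)

3.56 -1.15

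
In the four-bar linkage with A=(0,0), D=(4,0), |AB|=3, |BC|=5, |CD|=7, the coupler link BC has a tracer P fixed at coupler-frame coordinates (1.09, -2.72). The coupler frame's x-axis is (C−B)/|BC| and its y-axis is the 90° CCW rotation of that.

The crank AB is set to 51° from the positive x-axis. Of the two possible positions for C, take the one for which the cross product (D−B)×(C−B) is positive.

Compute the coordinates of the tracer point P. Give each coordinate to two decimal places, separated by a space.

A=(0,0), D=(4.00,0)
B = A + 3.00·(cos51°, sin51°) = (1.8880, 2.3314)
|BD| = 3.1458
circle(B,5.00) ∩ circle(D,7.00): a=-2.2416, h=4.4693
  candidates: C₊=(3.6953,6.9934) cross=14.060; C₋=(-2.9293,0.9922) cross=-14.060
  mode + wants cross > 0 → take C=(3.6953,6.9934) (cross=14.060)
ex = (C−B)/|BC| = (0.3615,0.9324); ey = (-0.9324,0.3615)
P = B + 1.09·ex + -2.72·ey = (4.8180,2.3646)

4.82 2.36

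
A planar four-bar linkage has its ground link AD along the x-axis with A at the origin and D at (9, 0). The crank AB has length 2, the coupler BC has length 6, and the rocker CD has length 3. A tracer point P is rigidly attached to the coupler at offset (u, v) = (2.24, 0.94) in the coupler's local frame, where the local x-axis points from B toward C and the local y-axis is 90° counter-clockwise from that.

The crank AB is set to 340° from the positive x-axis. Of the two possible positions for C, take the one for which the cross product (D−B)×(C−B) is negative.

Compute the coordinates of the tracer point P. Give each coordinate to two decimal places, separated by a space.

A=(0,0), D=(9.00,0)
B = A + 2.00·(cos340°, sin340°) = (1.8794, -0.6840)
|BD| = 7.1534
circle(B,6.00) ∩ circle(D,3.00): a=5.4639, h=2.4790
  candidates: C₊=(7.0812,2.3061) cross=17.734; C₋=(7.5553,-2.6292) cross=-17.734
  mode - wants cross < 0 → take C=(7.5553,-2.6292) (cross=-17.734)
ex = (C−B)/|BC| = (0.9460,-0.3242); ey = (0.3242,0.9460)
P = B + 2.24·ex + 0.94·ey = (4.3031,-0.5210)

4.30 -0.52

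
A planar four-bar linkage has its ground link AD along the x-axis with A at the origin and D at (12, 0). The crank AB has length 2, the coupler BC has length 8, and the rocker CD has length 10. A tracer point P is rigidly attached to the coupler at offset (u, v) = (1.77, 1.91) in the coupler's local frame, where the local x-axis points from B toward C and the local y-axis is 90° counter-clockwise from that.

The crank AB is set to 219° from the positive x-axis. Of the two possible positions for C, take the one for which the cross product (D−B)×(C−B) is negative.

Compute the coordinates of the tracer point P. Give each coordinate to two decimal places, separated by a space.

A=(0,0), D=(12.00,0)
B = A + 2.00·(cos219°, sin219°) = (-1.5543, -1.2586)
|BD| = 13.6126
circle(B,8.00) ∩ circle(D,10.00): a=5.4840, h=5.8246
  candidates: C₊=(3.3677,5.0480) cross=79.288; C₋=(4.4448,-6.5512) cross=-79.288
  mode - wants cross < 0 → take C=(4.4448,-6.5512) (cross=-79.288)
ex = (C−B)/|BC| = (0.7499,-0.6616); ey = (0.6616,0.7499)
P = B + 1.77·ex + 1.91·ey = (1.0366,-0.9973)

1.04 -1.00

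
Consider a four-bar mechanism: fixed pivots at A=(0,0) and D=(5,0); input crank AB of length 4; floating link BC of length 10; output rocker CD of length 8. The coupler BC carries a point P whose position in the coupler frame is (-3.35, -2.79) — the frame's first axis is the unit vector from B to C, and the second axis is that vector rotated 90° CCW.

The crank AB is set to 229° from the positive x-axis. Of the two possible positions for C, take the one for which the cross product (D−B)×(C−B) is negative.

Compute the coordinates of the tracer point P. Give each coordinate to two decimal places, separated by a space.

-6.91 -3.81

A=(0,0), D=(5.00,0)
B = A + 4.00·(cos229°, sin229°) = (-2.6242, -3.0188)
|BD| = 8.2001
circle(B,10.00) ∩ circle(D,8.00): a=6.2952, h=7.7699
  candidates: C₊=(0.3684,6.5229) cross=63.714; C₋=(6.0892,-7.9255) cross=-63.714
  mode - wants cross < 0 → take C=(6.0892,-7.9255) (cross=-63.714)
ex = (C−B)/|BC| = (0.8713,-0.4907); ey = (0.4907,0.8713)
P = B + -3.35·ex + -2.79·ey = (-6.9122,-3.8062)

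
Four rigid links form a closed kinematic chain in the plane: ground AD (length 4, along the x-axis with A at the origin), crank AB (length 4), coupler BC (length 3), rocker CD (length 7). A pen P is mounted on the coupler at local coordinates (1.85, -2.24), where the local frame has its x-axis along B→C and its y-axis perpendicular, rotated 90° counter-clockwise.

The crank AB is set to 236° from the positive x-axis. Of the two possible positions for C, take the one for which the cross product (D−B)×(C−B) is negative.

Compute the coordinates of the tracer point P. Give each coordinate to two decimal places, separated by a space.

-2.69 -6.19

A=(0,0), D=(4.00,0)
B = A + 4.00·(cos236°, sin236°) = (-2.2368, -3.3162)
|BD| = 7.0636
circle(B,3.00) ∩ circle(D,7.00): a=0.7004, h=2.9171
  candidates: C₊=(-2.9879,-0.4117) cross=20.605; C₋=(-0.2489,-5.5630) cross=-20.605
  mode - wants cross < 0 → take C=(-0.2489,-5.5630) (cross=-20.605)
ex = (C−B)/|BC| = (0.6626,-0.7489); ey = (0.7489,0.6626)
P = B + 1.85·ex + -2.24·ey = (-2.6886,-6.1860)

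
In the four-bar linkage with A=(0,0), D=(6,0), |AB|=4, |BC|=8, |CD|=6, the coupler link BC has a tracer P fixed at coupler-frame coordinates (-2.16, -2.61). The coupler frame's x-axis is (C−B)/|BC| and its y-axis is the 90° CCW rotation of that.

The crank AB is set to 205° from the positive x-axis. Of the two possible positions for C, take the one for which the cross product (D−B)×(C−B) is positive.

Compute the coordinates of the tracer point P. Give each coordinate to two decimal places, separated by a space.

A=(0,0), D=(6.00,0)
B = A + 4.00·(cos205°, sin205°) = (-3.6252, -1.6905)
|BD| = 9.7726
circle(B,8.00) ∩ circle(D,6.00): a=6.3189, h=4.9063
  candidates: C₊=(1.7497,4.2349) cross=47.947; C₋=(3.4471,-5.4298) cross=-47.947
  mode + wants cross > 0 → take C=(1.7497,4.2349) (cross=47.947)
ex = (C−B)/|BC| = (0.6719,0.7407); ey = (-0.7407,0.6719)
P = B + -2.16·ex + -2.61·ey = (-3.1433,-5.0439)

-3.14 -5.04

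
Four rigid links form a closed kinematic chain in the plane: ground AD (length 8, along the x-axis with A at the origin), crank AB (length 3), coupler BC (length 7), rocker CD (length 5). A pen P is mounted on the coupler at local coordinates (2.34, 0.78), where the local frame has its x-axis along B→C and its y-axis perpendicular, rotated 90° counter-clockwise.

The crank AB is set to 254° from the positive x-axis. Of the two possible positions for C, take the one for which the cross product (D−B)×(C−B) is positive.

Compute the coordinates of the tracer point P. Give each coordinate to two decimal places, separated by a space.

0.08 -0.59

A=(0,0), D=(8.00,0)
B = A + 3.00·(cos254°, sin254°) = (-0.8269, -2.8838)
|BD| = 9.2860
circle(B,7.00) ∩ circle(D,5.00): a=5.9353, h=3.7111
  candidates: C₊=(3.6624,2.4871) cross=34.462; C₋=(5.9674,-4.5682) cross=-34.462
  mode + wants cross > 0 → take C=(3.6624,2.4871) (cross=34.462)
ex = (C−B)/|BC| = (0.6413,0.7673); ey = (-0.7673,0.6413)
P = B + 2.34·ex + 0.78·ey = (0.0753,-0.5882)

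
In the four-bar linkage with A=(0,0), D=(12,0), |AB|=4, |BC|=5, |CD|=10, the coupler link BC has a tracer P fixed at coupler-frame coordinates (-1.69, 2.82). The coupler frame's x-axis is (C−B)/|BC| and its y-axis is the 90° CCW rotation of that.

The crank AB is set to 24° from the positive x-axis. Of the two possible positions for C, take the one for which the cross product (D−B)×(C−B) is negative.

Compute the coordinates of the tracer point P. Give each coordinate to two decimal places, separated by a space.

A=(0,0), D=(12.00,0)
B = A + 4.00·(cos24°, sin24°) = (3.6542, 1.6269)
|BD| = 8.5029
circle(B,5.00) ∩ circle(D,10.00): a=-0.1588, h=4.9975
  candidates: C₊=(4.4545,6.5625) cross=42.493; C₋=(2.5421,-3.2478) cross=-42.493
  mode - wants cross < 0 → take C=(2.5421,-3.2478) (cross=-42.493)
ex = (C−B)/|BC| = (-0.2224,-0.9750); ey = (0.9750,-0.2224)
P = B + -1.69·ex + 2.82·ey = (6.7794,2.6474)

6.78 2.65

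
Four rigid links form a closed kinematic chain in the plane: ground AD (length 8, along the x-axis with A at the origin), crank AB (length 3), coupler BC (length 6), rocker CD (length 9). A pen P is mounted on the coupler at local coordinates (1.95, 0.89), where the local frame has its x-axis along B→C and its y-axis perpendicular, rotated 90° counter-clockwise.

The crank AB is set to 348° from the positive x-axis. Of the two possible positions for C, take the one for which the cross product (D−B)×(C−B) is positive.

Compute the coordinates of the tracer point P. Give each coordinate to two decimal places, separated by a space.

1.30 0.77

A=(0,0), D=(8.00,0)
B = A + 3.00·(cos348°, sin348°) = (2.9344, -0.6237)
|BD| = 5.1038
circle(B,6.00) ∩ circle(D,9.00): a=-1.8566, h=5.7055
  candidates: C₊=(0.3945,4.8121) cross=29.120; C₋=(1.7891,-6.5134) cross=-29.120
  mode + wants cross > 0 → take C=(0.3945,4.8121) (cross=29.120)
ex = (C−B)/|BC| = (-0.4233,0.9060); ey = (-0.9060,-0.4233)
P = B + 1.95·ex + 0.89·ey = (1.3026,0.7662)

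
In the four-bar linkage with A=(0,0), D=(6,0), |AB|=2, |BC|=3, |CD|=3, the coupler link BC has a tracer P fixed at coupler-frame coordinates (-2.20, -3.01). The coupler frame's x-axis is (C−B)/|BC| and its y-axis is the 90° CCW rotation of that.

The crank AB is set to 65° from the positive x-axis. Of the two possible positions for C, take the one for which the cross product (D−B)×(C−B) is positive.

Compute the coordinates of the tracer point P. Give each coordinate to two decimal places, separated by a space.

A=(0,0), D=(6.00,0)
B = A + 2.00·(cos65°, sin65°) = (0.8452, 1.8126)
|BD| = 5.4642
circle(B,3.00) ∩ circle(D,3.00): a=2.7321, h=1.2392
  candidates: C₊=(3.8337,2.0754) cross=6.771; C₋=(3.0115,-0.2628) cross=-6.771
  mode + wants cross > 0 → take C=(3.8337,2.0754) (cross=6.771)
ex = (C−B)/|BC| = (0.9962,0.0876); ey = (-0.0876,0.9962)
P = B + -2.20·ex + -3.01·ey = (-1.0827,-1.3785)

-1.08 -1.38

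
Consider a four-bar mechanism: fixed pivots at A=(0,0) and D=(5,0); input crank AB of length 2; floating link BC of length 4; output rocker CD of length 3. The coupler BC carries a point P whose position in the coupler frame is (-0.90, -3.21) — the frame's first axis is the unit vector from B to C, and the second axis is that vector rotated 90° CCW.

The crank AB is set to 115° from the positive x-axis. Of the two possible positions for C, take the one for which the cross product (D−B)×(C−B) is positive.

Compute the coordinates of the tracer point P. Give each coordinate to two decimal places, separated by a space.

A=(0,0), D=(5.00,0)
B = A + 2.00·(cos115°, sin115°) = (-0.8452, 1.8126)
|BD| = 6.1198
circle(B,4.00) ∩ circle(D,3.00): a=3.6318, h=1.6763
  candidates: C₊=(3.1201,2.3380) cross=10.258; C₋=(2.1271,-0.8641) cross=-10.258
  mode + wants cross > 0 → take C=(3.1201,2.3380) (cross=10.258)
ex = (C−B)/|BC| = (0.9913,0.1313); ey = (-0.1313,0.9913)
P = B + -0.90·ex + -3.21·ey = (-1.3159,-1.4878)

-1.32 -1.49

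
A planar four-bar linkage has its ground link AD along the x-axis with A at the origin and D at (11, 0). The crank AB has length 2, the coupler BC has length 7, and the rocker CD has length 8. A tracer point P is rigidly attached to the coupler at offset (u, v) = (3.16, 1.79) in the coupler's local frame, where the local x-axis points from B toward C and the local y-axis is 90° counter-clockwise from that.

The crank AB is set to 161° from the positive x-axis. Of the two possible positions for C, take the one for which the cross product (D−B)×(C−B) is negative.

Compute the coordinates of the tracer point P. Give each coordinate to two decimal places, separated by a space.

A=(0,0), D=(11.00,0)
B = A + 2.00·(cos161°, sin161°) = (-1.8910, 0.6511)
|BD| = 12.9075
circle(B,7.00) ∩ circle(D,8.00): a=5.8727, h=3.8094
  candidates: C₊=(4.1663,4.1594) cross=49.170; C₋=(3.7820,-3.4497) cross=-49.170
  mode - wants cross < 0 → take C=(3.7820,-3.4497) (cross=-49.170)
ex = (C−B)/|BC| = (0.8104,-0.5858); ey = (0.5858,0.8104)
P = B + 3.16·ex + 1.79·ey = (1.7186,0.2506)

1.72 0.25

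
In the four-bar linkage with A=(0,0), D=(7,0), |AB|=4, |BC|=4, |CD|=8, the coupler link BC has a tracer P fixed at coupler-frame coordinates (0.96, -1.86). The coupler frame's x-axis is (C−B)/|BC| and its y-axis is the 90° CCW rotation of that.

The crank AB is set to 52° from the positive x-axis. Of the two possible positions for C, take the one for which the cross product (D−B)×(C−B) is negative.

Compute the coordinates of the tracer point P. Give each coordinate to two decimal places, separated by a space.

0.66 4.22

A=(0,0), D=(7.00,0)
B = A + 4.00·(cos52°, sin52°) = (2.4626, 3.1520)
|BD| = 5.5248
circle(B,4.00) ∩ circle(D,8.00): a=-1.5817, h=3.6740
  candidates: C₊=(3.2598,7.0718) cross=20.298; C₋=(-0.9325,1.0371) cross=-20.298
  mode - wants cross < 0 → take C=(-0.9325,1.0371) (cross=-20.298)
ex = (C−B)/|BC| = (-0.8488,-0.5287); ey = (0.5287,-0.8488)
P = B + 0.96·ex + -1.86·ey = (0.6644,4.2232)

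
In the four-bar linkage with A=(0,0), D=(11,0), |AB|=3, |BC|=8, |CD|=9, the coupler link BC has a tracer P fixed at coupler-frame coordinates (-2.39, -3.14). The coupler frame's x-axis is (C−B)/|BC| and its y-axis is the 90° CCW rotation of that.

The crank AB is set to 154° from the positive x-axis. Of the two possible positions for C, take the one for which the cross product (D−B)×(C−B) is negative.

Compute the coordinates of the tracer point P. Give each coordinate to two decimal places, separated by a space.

-6.60 0.71

A=(0,0), D=(11.00,0)
B = A + 3.00·(cos154°, sin154°) = (-2.6964, 1.3151)
|BD| = 13.7594
circle(B,8.00) ∩ circle(D,9.00): a=6.2619, h=4.9788
  candidates: C₊=(4.0127,5.6726) cross=68.505; C₋=(3.0610,-4.2394) cross=-68.505
  mode - wants cross < 0 → take C=(3.0610,-4.2394) (cross=-68.505)
ex = (C−B)/|BC| = (0.7197,-0.6943); ey = (0.6943,0.7197)
P = B + -2.39·ex + -3.14·ey = (-6.5965,0.7147)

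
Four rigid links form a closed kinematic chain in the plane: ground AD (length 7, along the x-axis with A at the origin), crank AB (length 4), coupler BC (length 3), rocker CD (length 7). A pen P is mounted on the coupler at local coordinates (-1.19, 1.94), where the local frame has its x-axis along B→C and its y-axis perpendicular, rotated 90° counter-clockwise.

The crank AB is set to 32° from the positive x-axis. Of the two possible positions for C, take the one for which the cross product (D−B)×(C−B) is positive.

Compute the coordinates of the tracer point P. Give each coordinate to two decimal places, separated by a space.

A=(0,0), D=(7.00,0)
B = A + 4.00·(cos32°, sin32°) = (3.3922, 2.1197)
|BD| = 4.1844
circle(B,3.00) ∩ circle(D,7.00): a=-2.6874, h=1.3333
  candidates: C₊=(1.7505,4.6306) cross=5.579; C₋=(0.3997,2.3315) cross=-5.579
  mode + wants cross > 0 → take C=(1.7505,4.6306) (cross=5.579)
ex = (C−B)/|BC| = (-0.5472,0.8370); ey = (-0.8370,-0.5472)
P = B + -1.19·ex + 1.94·ey = (2.4197,0.0620)

2.42 0.06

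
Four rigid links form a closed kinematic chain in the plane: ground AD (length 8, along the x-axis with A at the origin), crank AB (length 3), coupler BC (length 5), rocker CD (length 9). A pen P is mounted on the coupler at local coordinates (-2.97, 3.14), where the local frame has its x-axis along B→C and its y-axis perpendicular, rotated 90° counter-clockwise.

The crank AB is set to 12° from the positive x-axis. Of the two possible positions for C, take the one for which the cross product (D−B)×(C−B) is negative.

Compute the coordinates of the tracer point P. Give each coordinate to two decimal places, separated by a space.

7.26 0.66

A=(0,0), D=(8.00,0)
B = A + 3.00·(cos12°, sin12°) = (2.9344, 0.6237)
|BD| = 5.1038
circle(B,5.00) ∩ circle(D,9.00): a=-2.9342, h=4.0485
  candidates: C₊=(0.5170,5.0005) cross=20.663; C₋=(-0.4725,-3.0359) cross=-20.663
  mode - wants cross < 0 → take C=(-0.4725,-3.0359) (cross=-20.663)
ex = (C−B)/|BC| = (-0.6814,-0.7319); ey = (0.7319,-0.6814)
P = B + -2.97·ex + 3.14·ey = (7.2564,0.6580)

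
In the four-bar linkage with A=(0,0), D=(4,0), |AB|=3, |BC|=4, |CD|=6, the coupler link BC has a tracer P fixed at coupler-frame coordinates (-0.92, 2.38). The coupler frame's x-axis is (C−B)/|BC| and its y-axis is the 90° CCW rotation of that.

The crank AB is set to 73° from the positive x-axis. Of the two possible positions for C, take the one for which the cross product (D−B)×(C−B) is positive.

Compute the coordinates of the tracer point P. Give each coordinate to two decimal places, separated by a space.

-1.55 3.66

A=(0,0), D=(4.00,0)
B = A + 3.00·(cos73°, sin73°) = (0.8771, 2.8689)
|BD| = 4.2406
circle(B,4.00) ∩ circle(D,6.00): a=-0.2378, h=3.9929
  candidates: C₊=(3.4033,5.9703) cross=16.933; C₋=(-1.9993,0.0893) cross=-16.933
  mode + wants cross > 0 → take C=(3.4033,5.9703) (cross=16.933)
ex = (C−B)/|BC| = (0.6315,0.7753); ey = (-0.7753,0.6315)
P = B + -0.92·ex + 2.38·ey = (-1.5492,3.6587)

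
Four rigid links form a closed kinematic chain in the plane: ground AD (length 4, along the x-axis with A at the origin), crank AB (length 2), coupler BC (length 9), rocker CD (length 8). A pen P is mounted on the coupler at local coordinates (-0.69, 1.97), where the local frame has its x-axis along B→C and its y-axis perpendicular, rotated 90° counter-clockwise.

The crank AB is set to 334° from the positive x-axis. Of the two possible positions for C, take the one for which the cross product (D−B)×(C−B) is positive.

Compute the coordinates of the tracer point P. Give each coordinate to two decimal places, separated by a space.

A=(0,0), D=(4.00,0)
B = A + 2.00·(cos334°, sin334°) = (1.7976, -0.8767)
|BD| = 2.3705
circle(B,9.00) ∩ circle(D,8.00): a=4.7710, h=7.6314
  candidates: C₊=(3.4078,7.9780) cross=18.090; C₋=(9.0528,-6.2024) cross=-18.090
  mode + wants cross > 0 → take C=(3.4078,7.9780) (cross=18.090)
ex = (C−B)/|BC| = (0.1789,0.9839); ey = (-0.9839,0.1789)
P = B + -0.69·ex + 1.97·ey = (-0.2641,-1.2032)

-0.26 -1.20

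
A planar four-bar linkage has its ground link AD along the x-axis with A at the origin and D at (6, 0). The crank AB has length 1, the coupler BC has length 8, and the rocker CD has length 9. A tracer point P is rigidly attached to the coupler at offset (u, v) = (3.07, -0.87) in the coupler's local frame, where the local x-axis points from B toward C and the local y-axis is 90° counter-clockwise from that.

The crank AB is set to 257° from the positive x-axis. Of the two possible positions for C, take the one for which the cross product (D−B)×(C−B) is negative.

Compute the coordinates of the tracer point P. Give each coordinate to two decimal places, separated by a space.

0.11 -4.15

A=(0,0), D=(6.00,0)
B = A + 1.00·(cos257°, sin257°) = (-0.2250, -0.9744)
|BD| = 6.3007
circle(B,8.00) ∩ circle(D,9.00): a=1.8013, h=7.7946
  candidates: C₊=(0.3493,7.0050) cross=49.112; C₋=(2.7601,-8.3966) cross=-49.112
  mode - wants cross < 0 → take C=(2.7601,-8.3966) (cross=-49.112)
ex = (C−B)/|BC| = (0.3731,-0.9278); ey = (0.9278,0.3731)
P = B + 3.07·ex + -0.87·ey = (0.1134,-4.1473)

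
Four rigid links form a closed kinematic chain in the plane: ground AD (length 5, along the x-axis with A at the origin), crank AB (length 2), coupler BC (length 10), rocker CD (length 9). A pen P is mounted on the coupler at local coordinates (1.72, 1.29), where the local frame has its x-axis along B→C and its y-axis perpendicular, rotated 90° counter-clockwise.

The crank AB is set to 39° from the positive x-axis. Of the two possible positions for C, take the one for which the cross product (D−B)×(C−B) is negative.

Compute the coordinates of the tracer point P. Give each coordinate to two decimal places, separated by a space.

A=(0,0), D=(5.00,0)
B = A + 2.00·(cos39°, sin39°) = (1.5543, 1.2586)
|BD| = 3.6684
circle(B,10.00) ∩ circle(D,9.00): a=4.4239, h=8.9682
  candidates: C₊=(8.7867,8.1646) cross=32.899; C₋=(2.6326,-8.6831) cross=-32.899
  mode - wants cross < 0 → take C=(2.6326,-8.6831) (cross=-32.899)
ex = (C−B)/|BC| = (0.1078,-0.9942); ey = (0.9942,0.1078)
P = B + 1.72·ex + 1.29·ey = (3.0222,-0.3122)

3.02 -0.31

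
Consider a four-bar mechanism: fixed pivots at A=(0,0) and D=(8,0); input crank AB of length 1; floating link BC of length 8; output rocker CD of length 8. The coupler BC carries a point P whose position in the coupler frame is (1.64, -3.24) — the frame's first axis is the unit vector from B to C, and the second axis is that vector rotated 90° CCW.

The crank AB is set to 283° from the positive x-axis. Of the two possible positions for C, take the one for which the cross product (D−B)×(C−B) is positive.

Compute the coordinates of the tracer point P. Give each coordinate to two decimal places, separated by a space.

A=(0,0), D=(8.00,0)
B = A + 1.00·(cos283°, sin283°) = (0.2250, -0.9744)
|BD| = 7.8359
circle(B,8.00) ∩ circle(D,8.00): a=3.9179, h=6.9749
  candidates: C₊=(3.2452,6.4336) cross=54.655; C₋=(4.9798,-7.4080) cross=-54.655
  mode + wants cross > 0 → take C=(3.2452,6.4336) (cross=54.655)
ex = (C−B)/|BC| = (0.3775,0.9260); ey = (-0.9260,0.3775)
P = B + 1.64·ex + -3.24·ey = (3.8443,-0.6789)

3.84 -0.68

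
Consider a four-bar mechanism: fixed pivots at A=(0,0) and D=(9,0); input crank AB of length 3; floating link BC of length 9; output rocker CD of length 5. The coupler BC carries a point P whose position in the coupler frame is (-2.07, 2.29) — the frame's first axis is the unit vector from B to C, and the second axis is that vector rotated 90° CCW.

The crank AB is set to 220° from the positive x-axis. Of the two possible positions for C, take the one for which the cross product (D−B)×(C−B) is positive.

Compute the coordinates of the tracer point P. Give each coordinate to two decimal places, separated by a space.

A=(0,0), D=(9.00,0)
B = A + 3.00·(cos220°, sin220°) = (-2.2981, -1.9284)
|BD| = 11.4615
circle(B,9.00) ∩ circle(D,5.00): a=8.1737, h=3.7670
  candidates: C₊=(5.1253,3.1601) cross=43.176; C₋=(6.3929,-4.2665) cross=-43.176
  mode + wants cross > 0 → take C=(5.1253,3.1601) (cross=43.176)
ex = (C−B)/|BC| = (0.8248,0.5654); ey = (-0.5654,0.8248)
P = B + -2.07·ex + 2.29·ey = (-5.3003,-1.2099)

-5.30 -1.21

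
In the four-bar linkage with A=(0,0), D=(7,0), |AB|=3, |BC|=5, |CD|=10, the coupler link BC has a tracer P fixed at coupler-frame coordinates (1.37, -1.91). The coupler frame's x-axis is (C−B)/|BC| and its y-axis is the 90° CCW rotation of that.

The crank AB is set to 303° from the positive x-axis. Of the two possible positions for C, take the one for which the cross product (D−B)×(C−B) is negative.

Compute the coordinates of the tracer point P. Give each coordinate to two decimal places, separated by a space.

-0.60 -3.26

A=(0,0), D=(7.00,0)
B = A + 3.00·(cos303°, sin303°) = (1.6339, -2.5160)
|BD| = 5.9266
circle(B,5.00) ∩ circle(D,10.00): a=-3.3640, h=3.6991
  candidates: C₊=(-2.9823,-0.5949) cross=21.923; C₋=(0.1584,-7.2933) cross=-21.923
  mode - wants cross < 0 → take C=(0.1584,-7.2933) (cross=-21.923)
ex = (C−B)/|BC| = (-0.2951,-0.9555); ey = (0.9555,-0.2951)
P = B + 1.37·ex + -1.91·ey = (-0.5953,-3.2614)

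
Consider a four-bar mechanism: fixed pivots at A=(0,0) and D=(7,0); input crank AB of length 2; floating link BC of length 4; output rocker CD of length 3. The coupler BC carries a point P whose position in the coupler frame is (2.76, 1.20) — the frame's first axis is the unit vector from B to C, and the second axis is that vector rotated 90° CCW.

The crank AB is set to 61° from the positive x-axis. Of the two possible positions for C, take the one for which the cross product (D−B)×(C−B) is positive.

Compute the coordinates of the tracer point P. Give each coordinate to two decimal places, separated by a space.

A=(0,0), D=(7.00,0)
B = A + 2.00·(cos61°, sin61°) = (0.9696, 1.7492)
|BD| = 6.2790
circle(B,4.00) ∩ circle(D,3.00): a=3.6969, h=1.5274
  candidates: C₊=(4.9457,2.1863) cross=9.590; C₋=(4.0946,-0.7476) cross=-9.590
  mode + wants cross > 0 → take C=(4.9457,2.1863) (cross=9.590)
ex = (C−B)/|BC| = (0.9940,0.1093); ey = (-0.1093,0.9940)
P = B + 2.76·ex + 1.20·ey = (3.5820,3.2436)

3.58 3.24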